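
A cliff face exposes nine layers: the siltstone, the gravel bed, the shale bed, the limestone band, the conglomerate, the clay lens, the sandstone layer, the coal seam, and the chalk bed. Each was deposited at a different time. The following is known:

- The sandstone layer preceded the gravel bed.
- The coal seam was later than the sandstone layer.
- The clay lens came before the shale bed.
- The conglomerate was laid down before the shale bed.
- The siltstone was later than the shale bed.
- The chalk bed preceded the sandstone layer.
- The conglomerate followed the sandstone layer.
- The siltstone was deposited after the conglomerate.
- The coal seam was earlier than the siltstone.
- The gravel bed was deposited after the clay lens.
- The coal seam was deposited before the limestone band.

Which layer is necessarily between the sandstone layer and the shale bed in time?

Tracing the constraints gives the sandstone layer → the conglomerate → the shale bed, so the conglomerate sits after the sandstone layer and before the shale bed.
No other layer is forced both after the sandstone layer and before the shale bed.

the conglomerate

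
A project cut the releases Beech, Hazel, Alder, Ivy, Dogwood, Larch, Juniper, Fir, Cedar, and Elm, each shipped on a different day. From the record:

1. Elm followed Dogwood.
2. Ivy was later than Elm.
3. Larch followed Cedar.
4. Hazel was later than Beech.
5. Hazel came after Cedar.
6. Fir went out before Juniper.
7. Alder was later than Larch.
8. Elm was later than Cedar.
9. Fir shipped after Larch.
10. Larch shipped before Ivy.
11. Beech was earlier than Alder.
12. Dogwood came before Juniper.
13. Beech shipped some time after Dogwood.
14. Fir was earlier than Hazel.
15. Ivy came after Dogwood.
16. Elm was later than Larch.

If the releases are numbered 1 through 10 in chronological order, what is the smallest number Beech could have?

2

Dogwood must come before Beech — 1 forced predecessor.
Nothing else is forced ahead of Beech, so its earliest slot is position 1 + 1 = 2.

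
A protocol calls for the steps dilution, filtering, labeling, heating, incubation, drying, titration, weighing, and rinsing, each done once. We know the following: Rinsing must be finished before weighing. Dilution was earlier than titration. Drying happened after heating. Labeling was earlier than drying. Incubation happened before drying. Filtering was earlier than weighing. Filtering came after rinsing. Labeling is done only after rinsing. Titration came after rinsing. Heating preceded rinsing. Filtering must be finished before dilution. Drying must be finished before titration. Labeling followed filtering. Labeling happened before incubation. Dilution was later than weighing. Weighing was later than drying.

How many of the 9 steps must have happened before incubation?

Directly stated before incubation: labeling.
Filtering reaches incubation via filtering → labeling → incubation.
Heating reaches incubation via heating → rinsing → labeling → incubation.
Rinsing reaches incubation via rinsing → labeling → incubation.
No chain forces drying (or any of the others) ahead of incubation.
That's filtering, heating, labeling, and rinsing — 4 in all.

4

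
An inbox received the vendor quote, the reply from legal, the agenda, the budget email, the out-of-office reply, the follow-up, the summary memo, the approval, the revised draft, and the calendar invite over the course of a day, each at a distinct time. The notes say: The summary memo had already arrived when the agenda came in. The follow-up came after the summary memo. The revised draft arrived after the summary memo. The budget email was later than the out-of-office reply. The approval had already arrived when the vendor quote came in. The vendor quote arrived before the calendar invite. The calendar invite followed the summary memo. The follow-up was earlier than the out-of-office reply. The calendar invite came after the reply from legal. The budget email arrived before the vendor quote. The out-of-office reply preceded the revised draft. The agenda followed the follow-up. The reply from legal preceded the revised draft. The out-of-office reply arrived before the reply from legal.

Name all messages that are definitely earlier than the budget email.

the follow-up, the out-of-office reply, the summary memo

Directly stated before the budget email: the out-of-office reply.
The follow-up reaches the budget email via the follow-up → the out-of-office reply → the budget email.
The summary memo reaches the budget email via the summary memo → the follow-up → the out-of-office reply → the budget email.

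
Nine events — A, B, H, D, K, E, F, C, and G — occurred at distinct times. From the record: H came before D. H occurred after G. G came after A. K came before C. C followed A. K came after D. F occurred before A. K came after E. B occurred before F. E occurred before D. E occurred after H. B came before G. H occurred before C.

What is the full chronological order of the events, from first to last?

B, F, A, G, H, E, D, K, C

The constraints fix every adjacent pair, so only one ordering works:
B → F → A → G → H → E → D → K → C.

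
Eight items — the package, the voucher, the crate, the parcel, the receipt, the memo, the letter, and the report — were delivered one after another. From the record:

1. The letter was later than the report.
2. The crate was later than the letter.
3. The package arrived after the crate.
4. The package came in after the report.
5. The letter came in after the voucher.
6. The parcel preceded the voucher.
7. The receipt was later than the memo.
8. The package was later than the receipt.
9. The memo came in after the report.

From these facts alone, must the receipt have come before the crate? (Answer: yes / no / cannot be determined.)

cannot be determined

No chain of stated constraints runs from the receipt to the crate, and none runs from the crate to the receipt either.
So the relative order of the receipt and the crate is not fixed by the given facts.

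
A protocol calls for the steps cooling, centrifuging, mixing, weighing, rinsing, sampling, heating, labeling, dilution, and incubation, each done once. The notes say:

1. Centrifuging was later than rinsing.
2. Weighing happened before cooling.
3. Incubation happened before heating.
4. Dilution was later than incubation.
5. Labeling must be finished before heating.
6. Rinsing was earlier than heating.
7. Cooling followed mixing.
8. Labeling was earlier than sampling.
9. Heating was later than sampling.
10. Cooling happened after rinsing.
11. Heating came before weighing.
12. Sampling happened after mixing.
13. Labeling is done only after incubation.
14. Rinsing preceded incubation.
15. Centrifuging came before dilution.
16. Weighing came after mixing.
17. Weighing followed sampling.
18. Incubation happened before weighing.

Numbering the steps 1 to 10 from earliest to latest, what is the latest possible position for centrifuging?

Centrifuging must come before dilution — 1 step forced after it.
Everything else can be placed before centrifuging in some valid order, so centrifuging can sit as late as position 10 − 1 = 9.

9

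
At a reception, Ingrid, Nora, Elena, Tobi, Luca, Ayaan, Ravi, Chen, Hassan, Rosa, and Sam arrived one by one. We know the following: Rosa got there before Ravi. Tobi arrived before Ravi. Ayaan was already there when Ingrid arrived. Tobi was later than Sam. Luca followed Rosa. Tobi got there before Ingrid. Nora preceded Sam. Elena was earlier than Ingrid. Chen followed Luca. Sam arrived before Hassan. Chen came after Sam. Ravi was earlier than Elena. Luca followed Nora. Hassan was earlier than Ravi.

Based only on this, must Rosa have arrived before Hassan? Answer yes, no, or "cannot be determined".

No chain of stated constraints runs from Rosa to Hassan, and none runs from Hassan to Rosa either.
So the relative order of Rosa and Hassan is not fixed by the given facts.

cannot be determined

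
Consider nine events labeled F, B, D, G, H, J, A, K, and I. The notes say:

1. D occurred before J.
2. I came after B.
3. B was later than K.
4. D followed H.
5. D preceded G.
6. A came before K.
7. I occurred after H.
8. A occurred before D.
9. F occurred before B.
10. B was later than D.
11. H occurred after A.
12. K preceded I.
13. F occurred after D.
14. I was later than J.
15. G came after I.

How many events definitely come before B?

Directly stated before B: D, F, and K.
A reaches B via A → D → B.
H reaches B via H → D → B.
That's A, D, F, H, and K — 5 in all.

5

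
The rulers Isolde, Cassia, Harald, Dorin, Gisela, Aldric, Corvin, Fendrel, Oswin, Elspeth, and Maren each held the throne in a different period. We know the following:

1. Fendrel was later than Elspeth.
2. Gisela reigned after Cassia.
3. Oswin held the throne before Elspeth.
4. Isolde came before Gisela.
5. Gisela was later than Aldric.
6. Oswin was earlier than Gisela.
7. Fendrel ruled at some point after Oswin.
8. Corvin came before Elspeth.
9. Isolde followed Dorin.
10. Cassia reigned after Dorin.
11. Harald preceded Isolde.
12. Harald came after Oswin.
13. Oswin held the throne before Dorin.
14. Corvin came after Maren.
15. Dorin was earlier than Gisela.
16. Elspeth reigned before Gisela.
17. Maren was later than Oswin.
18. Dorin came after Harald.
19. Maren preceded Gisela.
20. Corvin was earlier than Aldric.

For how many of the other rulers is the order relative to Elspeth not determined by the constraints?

Forced before Elspeth: Corvin, Maren, and Oswin; forced after Elspeth: Fendrel and Gisela.
That leaves Aldric, Cassia, Dorin, Harald, and Isolde with no forced order relative to Elspeth — 5.

5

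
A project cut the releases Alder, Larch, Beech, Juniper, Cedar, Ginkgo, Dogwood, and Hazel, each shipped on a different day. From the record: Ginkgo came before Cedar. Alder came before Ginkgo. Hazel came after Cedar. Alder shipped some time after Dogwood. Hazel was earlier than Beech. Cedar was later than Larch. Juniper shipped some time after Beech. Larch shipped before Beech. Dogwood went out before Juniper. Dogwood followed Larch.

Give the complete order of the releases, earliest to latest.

Larch, Dogwood, Alder, Ginkgo, Cedar, Hazel, Beech, Juniper

The constraints fix every adjacent pair, so only one ordering works:
Larch → Dogwood → Alder → Ginkgo → Cedar → Hazel → Beech → Juniper.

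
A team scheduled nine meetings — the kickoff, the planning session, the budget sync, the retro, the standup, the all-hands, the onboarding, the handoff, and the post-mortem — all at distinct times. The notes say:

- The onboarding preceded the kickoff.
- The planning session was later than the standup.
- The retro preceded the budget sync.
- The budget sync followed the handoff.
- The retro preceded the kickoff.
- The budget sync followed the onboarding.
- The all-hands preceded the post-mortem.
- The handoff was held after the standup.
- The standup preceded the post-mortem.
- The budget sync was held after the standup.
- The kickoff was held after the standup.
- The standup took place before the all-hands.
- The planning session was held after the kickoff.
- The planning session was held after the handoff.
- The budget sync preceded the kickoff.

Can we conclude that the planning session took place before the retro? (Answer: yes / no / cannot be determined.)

no

Tracing the constraints gives the retro → the kickoff → the planning session, so the retro must come before the planning session.
That means the planning session cannot be before the retro.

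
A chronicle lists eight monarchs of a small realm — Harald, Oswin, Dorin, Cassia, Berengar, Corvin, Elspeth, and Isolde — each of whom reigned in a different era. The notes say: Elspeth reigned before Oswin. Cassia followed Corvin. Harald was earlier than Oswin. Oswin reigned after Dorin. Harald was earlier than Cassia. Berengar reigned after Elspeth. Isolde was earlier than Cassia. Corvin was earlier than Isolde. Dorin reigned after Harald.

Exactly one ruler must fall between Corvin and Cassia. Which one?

Tracing the constraints gives Corvin → Isolde → Cassia, so Isolde sits after Corvin and before Cassia.
No other ruler is forced both after Corvin and before Cassia.

Isolde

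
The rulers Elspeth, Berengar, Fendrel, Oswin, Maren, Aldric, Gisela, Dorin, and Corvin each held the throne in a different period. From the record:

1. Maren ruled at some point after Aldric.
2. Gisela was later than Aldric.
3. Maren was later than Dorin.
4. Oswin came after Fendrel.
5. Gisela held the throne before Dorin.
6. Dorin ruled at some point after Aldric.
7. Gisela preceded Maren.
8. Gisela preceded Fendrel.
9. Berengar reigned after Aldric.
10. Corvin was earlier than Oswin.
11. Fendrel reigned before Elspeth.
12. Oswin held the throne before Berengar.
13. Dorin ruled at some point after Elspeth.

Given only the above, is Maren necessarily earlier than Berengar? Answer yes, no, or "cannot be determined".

No chain of stated constraints runs from Maren to Berengar, and none runs from Berengar to Maren either.
So the relative order of Maren and Berengar is not fixed by the given facts.

cannot be determined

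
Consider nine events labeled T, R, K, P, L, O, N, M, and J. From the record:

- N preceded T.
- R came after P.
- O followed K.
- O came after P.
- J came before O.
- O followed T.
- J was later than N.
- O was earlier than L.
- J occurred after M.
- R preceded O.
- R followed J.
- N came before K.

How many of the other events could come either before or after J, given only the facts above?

Forced before J: M and N; forced after J: L, O, and R.
That leaves K, P, and T with no forced order relative to J — 3.

3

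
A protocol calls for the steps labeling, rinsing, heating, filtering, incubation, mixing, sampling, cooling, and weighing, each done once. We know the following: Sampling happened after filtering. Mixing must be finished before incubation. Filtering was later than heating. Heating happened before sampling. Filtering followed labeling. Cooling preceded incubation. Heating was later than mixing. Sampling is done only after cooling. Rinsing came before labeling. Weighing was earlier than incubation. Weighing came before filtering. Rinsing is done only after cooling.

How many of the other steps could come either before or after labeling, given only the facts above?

Forced before labeling: cooling and rinsing; forced after labeling: filtering and sampling.
That leaves heating, incubation, mixing, and weighing with no forced order relative to labeling — 4.

4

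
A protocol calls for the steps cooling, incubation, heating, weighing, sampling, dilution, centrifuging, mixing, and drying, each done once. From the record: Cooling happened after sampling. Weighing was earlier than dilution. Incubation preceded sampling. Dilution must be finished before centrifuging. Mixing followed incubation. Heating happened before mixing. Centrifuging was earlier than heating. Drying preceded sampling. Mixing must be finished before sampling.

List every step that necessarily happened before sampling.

Directly stated before sampling: drying, incubation, and mixing.
Centrifuging reaches sampling via centrifuging → heating → mixing → sampling.
Dilution reaches sampling via dilution → centrifuging → heating → mixing → sampling.
Heating reaches sampling via heating → mixing → sampling.
Likewise weighing reaches sampling by chaining the stated constraints.

centrifuging, dilution, drying, heating, incubation, mixing, weighing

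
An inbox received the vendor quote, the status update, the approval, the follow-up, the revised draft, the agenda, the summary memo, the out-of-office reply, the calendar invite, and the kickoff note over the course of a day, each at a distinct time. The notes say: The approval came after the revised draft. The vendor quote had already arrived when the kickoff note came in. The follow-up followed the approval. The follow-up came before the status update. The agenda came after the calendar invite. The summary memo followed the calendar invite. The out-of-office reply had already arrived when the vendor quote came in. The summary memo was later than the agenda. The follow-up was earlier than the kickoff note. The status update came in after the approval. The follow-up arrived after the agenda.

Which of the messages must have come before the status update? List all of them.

the agenda, the approval, the calendar invite, the follow-up, the revised draft

Directly stated before the status update: the approval and the follow-up.
The agenda reaches the status update via the agenda → the follow-up → the status update.
The calendar invite reaches the status update via the calendar invite → the agenda → the follow-up → the status update.
The revised draft reaches the status update via the revised draft → the approval → the status update.
No chain forces the summary memo (or any of the others) ahead of the status update.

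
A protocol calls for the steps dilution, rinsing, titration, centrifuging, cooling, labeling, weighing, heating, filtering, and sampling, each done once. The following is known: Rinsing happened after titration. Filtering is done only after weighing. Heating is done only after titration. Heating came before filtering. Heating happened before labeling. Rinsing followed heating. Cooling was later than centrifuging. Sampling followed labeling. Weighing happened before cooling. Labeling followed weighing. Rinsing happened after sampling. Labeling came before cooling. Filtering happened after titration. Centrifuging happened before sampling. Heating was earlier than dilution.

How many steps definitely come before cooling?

5

Directly stated before cooling: centrifuging, labeling, and weighing.
Heating reaches cooling via heating → labeling → cooling.
Titration reaches cooling via titration → heating → labeling → cooling.
No chain forces filtering (or any of the others) ahead of cooling.
That's centrifuging, heating, labeling, titration, and weighing — 5 in all.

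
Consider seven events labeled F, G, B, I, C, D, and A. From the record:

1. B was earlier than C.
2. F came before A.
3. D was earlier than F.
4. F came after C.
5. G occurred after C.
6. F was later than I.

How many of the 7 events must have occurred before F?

Directly stated before F: C, D, and I.
B reaches F via B → C → F.
No chain forces A (or any of the others) ahead of F.
That's B, C, D, and I — 4 in all.

4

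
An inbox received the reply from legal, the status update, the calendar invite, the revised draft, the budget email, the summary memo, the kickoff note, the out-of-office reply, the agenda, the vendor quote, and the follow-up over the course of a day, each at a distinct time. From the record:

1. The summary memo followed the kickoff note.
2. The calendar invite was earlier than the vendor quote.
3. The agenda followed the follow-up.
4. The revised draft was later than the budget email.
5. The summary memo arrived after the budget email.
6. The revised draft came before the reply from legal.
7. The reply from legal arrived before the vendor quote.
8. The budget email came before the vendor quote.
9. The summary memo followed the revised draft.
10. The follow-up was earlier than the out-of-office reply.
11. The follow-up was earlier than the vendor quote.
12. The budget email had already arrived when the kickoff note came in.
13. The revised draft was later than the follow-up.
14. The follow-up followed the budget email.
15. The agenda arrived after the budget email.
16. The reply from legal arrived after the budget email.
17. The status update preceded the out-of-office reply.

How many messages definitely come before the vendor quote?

5

Directly stated before the vendor quote: the budget email, the calendar invite, the follow-up, and the reply from legal.
The revised draft reaches the vendor quote via the revised draft → the reply from legal → the vendor quote.
That's the budget email, the calendar invite, the follow-up, the reply from legal, and the revised draft — 5 in all.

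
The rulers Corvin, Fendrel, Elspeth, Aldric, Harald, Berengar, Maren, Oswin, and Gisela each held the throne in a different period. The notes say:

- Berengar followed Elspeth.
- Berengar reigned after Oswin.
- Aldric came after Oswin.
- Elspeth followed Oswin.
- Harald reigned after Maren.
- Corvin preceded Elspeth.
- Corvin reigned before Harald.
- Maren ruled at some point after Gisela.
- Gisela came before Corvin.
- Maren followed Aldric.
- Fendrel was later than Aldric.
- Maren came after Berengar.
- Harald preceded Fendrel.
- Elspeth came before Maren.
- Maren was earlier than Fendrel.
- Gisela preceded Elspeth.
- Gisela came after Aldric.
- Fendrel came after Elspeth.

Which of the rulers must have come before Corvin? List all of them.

Aldric, Gisela, Oswin

Directly stated before Corvin: Gisela.
Aldric reaches Corvin via Aldric → Gisela → Corvin.
Oswin reaches Corvin via Oswin → Aldric → Gisela → Corvin.
No chain forces Maren (or any of the others) ahead of Corvin.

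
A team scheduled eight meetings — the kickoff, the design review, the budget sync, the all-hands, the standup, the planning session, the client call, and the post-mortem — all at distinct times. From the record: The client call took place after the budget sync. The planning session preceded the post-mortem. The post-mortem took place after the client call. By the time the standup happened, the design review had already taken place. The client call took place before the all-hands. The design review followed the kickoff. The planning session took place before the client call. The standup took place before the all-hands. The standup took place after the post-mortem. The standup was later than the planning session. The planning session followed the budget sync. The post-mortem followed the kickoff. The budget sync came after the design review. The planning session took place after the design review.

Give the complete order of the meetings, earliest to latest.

The constraints fix every adjacent pair, so only one ordering works:
the kickoff → the design review → the budget sync → the planning session → the client call → the post-mortem → the standup → the all-hands.

the kickoff, the design review, the budget sync, the planning session, the client call, the post-mortem, the standup, the all-hands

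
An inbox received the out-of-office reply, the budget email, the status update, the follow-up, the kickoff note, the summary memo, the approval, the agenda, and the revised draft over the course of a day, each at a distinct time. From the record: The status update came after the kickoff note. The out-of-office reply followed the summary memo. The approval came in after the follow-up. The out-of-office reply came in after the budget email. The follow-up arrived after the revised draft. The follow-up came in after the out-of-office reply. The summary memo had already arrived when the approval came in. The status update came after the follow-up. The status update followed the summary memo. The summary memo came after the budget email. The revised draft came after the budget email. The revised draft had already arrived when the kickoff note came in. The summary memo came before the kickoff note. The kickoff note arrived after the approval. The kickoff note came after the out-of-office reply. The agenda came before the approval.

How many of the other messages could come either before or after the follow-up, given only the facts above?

Forced before the follow-up: the budget email, the out-of-office reply, the revised draft, and the summary memo; forced after the follow-up: the approval, the kickoff note, and the status update.
That leaves the agenda with no forced order relative to the follow-up — 1.

1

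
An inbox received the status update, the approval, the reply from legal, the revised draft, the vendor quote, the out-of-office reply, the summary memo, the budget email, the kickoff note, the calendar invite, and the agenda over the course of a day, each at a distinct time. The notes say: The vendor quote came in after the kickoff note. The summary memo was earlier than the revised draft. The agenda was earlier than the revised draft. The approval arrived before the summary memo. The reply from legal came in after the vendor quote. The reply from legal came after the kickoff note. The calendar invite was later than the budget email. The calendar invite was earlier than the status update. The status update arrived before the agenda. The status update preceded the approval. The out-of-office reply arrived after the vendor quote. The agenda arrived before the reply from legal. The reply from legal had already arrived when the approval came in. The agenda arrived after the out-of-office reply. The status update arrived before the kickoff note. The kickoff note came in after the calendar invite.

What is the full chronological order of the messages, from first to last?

The constraints fix every adjacent pair, so only one ordering works:
the budget email → the calendar invite → the status update → the kickoff note → the vendor quote → the out-of-office reply → the agenda → the reply from legal → the approval → the summary memo → the revised draft.

the budget email, the calendar invite, the status update, the kickoff note, the vendor quote, the out-of-office reply, the agenda, the reply from legal, the approval, the summary memo, the revised draft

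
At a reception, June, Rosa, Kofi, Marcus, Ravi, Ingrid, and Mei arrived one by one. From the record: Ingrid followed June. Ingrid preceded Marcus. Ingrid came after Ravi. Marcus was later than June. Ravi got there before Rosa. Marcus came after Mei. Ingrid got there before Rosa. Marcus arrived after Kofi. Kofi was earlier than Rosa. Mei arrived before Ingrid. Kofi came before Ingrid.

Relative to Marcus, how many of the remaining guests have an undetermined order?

Forced before Marcus: Ingrid, June, Kofi, Mei, and Ravi.
That leaves Rosa with no forced order relative to Marcus — 1.

1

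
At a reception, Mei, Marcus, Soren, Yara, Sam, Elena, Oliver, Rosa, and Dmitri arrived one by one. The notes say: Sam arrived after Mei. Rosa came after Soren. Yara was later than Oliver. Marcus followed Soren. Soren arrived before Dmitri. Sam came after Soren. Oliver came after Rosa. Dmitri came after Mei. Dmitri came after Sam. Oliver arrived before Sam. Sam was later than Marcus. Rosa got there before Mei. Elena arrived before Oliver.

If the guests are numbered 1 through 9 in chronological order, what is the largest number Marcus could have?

7

Marcus must come before Dmitri and Sam — 2 guests forced after them.
Everything else can be placed before Marcus in some valid order, so Marcus can sit as late as position 9 − 2 = 7.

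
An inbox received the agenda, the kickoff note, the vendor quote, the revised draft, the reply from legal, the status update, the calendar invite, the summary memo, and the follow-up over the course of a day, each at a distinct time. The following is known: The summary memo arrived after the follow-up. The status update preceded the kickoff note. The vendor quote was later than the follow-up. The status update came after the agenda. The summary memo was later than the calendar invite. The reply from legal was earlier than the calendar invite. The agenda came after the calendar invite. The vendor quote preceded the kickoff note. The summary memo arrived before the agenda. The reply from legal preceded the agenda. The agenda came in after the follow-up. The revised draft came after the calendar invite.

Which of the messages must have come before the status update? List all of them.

Directly stated before the status update: the agenda.
The calendar invite reaches the status update via the calendar invite → the agenda → the status update.
The follow-up reaches the status update via the follow-up → the agenda → the status update.
The reply from legal reaches the status update via the reply from legal → the agenda → the status update.
Likewise the summary memo reaches the status update by chaining the stated constraints.
No chain forces the kickoff note (or any of the others) ahead of the status update.

the agenda, the calendar invite, the follow-up, the reply from legal, the summary memo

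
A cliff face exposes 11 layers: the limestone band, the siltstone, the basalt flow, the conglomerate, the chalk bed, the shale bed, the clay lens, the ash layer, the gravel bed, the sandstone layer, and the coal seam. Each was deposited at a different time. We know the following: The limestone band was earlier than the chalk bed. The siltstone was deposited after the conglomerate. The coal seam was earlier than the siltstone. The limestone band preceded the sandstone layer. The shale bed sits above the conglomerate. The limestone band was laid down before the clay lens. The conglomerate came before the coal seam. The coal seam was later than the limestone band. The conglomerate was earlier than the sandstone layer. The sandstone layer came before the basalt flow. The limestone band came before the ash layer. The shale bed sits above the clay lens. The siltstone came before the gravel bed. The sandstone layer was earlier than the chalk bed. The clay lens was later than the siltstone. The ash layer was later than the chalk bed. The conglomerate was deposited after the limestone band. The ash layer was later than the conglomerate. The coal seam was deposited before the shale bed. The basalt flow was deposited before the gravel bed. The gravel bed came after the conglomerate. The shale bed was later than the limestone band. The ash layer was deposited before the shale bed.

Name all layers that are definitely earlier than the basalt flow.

the conglomerate, the limestone band, the sandstone layer

Directly stated before the basalt flow: the sandstone layer.
The conglomerate reaches the basalt flow via the conglomerate → the sandstone layer → the basalt flow.
The limestone band reaches the basalt flow via the limestone band → the sandstone layer → the basalt flow.
No chain forces the coal seam (or any of the others) ahead of the basalt flow.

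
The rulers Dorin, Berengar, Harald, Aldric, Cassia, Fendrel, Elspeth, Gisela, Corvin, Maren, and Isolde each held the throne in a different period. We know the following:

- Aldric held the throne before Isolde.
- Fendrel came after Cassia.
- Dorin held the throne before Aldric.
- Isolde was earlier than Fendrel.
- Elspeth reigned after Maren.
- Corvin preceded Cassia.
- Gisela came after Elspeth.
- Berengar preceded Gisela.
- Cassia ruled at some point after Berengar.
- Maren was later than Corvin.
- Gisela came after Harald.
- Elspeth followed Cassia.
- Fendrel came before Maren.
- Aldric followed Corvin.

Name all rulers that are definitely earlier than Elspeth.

Directly stated before Elspeth: Cassia and Maren.
Aldric reaches Elspeth via Aldric → Isolde → Fendrel → Maren → Elspeth.
Berengar reaches Elspeth via Berengar → Cassia → Elspeth.
Corvin reaches Elspeth via Corvin → Maren → Elspeth.
Likewise Dorin, Fendrel, and Isolde each reach Elspeth by chaining the stated constraints.

Aldric, Berengar, Cassia, Corvin, Dorin, Fendrel, Isolde, Maren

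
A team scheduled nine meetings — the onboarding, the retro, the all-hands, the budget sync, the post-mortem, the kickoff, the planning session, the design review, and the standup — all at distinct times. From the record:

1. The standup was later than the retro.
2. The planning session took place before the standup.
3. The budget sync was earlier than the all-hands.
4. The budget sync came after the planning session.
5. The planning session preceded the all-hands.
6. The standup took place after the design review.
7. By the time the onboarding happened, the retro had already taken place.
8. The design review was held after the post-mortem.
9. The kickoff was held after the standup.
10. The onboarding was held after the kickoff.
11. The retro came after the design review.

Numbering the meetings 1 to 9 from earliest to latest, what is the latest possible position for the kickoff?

8

The kickoff must come before the onboarding — 1 meeting forced after it.
Everything else can be placed before the kickoff in some valid order, so the kickoff can sit as late as position 9 − 1 = 8.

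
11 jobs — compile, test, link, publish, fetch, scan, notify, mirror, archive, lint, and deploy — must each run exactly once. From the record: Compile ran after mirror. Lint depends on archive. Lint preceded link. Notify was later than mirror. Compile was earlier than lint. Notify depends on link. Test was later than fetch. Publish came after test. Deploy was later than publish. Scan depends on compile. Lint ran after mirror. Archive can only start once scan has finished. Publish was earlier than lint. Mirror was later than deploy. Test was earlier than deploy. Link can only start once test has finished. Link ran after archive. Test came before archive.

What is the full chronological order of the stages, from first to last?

The constraints fix every adjacent pair, so only one ordering works:
fetch → test → publish → deploy → mirror → compile → scan → archive → lint → link → notify.

fetch, test, publish, deploy, mirror, compile, scan, archive, lint, link, notify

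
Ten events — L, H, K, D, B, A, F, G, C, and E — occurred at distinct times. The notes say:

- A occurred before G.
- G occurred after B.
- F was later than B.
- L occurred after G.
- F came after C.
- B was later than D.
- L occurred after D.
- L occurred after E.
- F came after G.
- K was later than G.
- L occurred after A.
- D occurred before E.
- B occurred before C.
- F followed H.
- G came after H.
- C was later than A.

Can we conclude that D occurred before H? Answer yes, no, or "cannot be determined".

cannot be determined

No chain of stated constraints runs from D to H, and none runs from H to D either.
So the relative order of D and H is not fixed by the given facts.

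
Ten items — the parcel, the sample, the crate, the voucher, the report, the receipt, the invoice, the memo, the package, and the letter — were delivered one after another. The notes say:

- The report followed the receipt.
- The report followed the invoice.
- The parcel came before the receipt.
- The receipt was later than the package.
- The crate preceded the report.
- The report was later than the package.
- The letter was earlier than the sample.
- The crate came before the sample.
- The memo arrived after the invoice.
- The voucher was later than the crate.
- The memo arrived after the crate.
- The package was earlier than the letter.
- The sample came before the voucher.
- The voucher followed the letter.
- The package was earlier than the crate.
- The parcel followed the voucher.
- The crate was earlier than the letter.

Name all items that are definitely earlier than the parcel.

the crate, the letter, the package, the sample, the voucher

Directly stated before the parcel: the voucher.
The crate reaches the parcel via the crate → the voucher → the parcel.
The letter reaches the parcel via the letter → the voucher → the parcel.
The package reaches the parcel via the package → the letter → the voucher → the parcel.
Likewise the sample reaches the parcel by chaining the stated constraints.
No chain forces the invoice (or any of the others) ahead of the parcel.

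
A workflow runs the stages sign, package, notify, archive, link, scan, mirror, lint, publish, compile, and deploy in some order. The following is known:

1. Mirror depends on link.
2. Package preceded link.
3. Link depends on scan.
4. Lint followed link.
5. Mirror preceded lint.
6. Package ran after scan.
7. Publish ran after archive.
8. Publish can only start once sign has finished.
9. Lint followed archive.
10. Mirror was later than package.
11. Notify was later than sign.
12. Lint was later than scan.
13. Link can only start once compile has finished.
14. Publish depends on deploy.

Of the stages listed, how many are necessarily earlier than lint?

6

Directly stated before lint: archive, link, mirror, and scan.
Compile reaches lint via compile → link → lint.
Package reaches lint via package → link → lint.
No chain forces notify (or any of the others) ahead of lint.
That's archive, compile, link, mirror, package, and scan — 6 in all.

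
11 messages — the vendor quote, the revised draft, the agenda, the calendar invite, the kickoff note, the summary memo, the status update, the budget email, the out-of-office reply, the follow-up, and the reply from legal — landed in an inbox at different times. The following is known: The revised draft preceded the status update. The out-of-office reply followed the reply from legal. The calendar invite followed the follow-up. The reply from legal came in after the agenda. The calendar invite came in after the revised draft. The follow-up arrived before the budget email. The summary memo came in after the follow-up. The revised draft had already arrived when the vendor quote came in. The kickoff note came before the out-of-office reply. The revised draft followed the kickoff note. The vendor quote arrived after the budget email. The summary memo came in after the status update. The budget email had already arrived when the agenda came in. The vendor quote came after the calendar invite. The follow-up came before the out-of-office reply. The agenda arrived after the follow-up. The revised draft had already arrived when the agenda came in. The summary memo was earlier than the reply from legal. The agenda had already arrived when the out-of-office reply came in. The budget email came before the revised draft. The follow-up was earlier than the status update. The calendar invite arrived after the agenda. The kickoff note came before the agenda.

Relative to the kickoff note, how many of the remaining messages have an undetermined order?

Forced after the kickoff note: the agenda, the calendar invite, the out-of-office reply, the reply from legal, the revised draft, the status update, the summary memo, and the vendor quote.
That leaves the budget email and the follow-up with no forced order relative to the kickoff note — 2.

2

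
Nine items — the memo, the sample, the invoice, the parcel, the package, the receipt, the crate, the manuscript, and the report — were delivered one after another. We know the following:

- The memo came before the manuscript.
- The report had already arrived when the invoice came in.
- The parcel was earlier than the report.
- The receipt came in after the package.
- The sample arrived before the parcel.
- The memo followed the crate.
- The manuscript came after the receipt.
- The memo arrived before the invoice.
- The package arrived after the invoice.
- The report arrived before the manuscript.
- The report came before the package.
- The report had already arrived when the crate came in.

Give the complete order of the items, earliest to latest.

The constraints fix every adjacent pair, so only one ordering works:
the sample → the parcel → the report → the crate → the memo → the invoice → the package → the receipt → the manuscript.

the sample, the parcel, the report, the crate, the memo, the invoice, the package, the receipt, the manuscript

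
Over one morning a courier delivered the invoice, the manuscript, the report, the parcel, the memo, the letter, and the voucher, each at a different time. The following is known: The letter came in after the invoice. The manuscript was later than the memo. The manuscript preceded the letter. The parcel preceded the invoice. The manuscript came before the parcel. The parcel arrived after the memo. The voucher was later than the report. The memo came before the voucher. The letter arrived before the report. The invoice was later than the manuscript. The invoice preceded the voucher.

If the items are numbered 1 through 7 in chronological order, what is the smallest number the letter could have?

The invoice, the manuscript, the memo, and the parcel must all come before the letter — 4 forced predecessors.
Nothing else is forced ahead of the letter, so its earliest slot is position 4 + 1 = 5.

5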